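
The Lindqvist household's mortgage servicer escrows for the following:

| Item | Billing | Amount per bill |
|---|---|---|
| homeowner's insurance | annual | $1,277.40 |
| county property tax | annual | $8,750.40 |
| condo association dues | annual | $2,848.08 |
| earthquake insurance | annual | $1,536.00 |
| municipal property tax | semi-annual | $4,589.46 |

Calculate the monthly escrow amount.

Homeowner's insurance = $1,277.40
County property tax = $8,750.40
Condo association dues = $2,848.08
Earthquake insurance = $1,536.00
Municipal property tax = $4,589.46 × 2 = $9,178.92
Total annual escrow = $23,590.80
Monthly escrow = $23,590.80 ÷ 12 = $1,965.90

$1,965.90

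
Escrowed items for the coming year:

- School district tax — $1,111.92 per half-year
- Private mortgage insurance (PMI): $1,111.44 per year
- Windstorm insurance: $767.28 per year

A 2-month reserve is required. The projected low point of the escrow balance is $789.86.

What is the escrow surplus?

School district tax = $1,111.92 × 2 = $2,223.84
Private mortgage insurance (PMI) = $1,111.44
Windstorm insurance = $767.28
Total per year = $4,102.56
Base monthly escrow = $4,102.56 ÷ 12 = $341.88
Required cushion = 2 × $341.88 = $683.76
Surplus = $789.86 − $683.76 = $106.10

$106.10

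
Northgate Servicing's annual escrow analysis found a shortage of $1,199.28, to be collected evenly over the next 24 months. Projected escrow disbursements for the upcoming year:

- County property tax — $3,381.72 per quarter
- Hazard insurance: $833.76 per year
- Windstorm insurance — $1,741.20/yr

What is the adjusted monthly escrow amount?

$1,391.79

County property tax = $3,381.72 × 4 = $13,526.88/yr
Hazard insurance = $833.76/yr
Windstorm insurance = $1,741.20/yr
Total annual escrow = $13,526.88 + $833.76 + $1,741.20 = $16,101.84
Base monthly escrow = $16,101.84 / 12 = $1,341.82
Monthly shortage recovery: $1,199.28 / 24 = $49.97
New monthly escrow = $1,341.82 + $49.97 = $1,391.79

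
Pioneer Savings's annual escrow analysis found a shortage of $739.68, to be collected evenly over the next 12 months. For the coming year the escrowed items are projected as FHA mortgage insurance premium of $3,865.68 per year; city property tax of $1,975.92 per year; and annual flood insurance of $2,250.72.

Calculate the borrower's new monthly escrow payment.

$736.00

FHA mortgage insurance premium — $3,865.68/yr
City property tax — $1,975.92/yr
Flood insurance — $2,250.72/yr
Total annual escrow = $3,865.68 + $1,975.92 + $2,250.72 = $8,092.32
Monthly escrow = $8,092.32 / 12 = $674.36
Monthly shortage recovery: $739.68 ÷ 12 = $61.64
Adjusted monthly = $674.36 + $61.64 = $736.00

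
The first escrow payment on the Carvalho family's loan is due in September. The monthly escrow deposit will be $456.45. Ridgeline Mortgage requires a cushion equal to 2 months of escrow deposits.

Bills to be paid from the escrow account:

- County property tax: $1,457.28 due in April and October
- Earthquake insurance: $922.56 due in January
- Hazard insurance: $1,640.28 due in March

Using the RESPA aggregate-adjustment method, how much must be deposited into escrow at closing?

$2,738.70

Cushion = 2 × $456.45 = $912.90
Trial balance (start $0, +$456.45 each month, − disbursements):
  Sep: +$456.45 → $456.45
  Oct: +$456.45 − $1,457.28 → -$544.38
  Nov: +$456.45 → -$87.93
  Dec: +$456.45 → $368.52
  Jan: +$456.45 − $922.56 → -$97.59
  Feb: +$456.45 → $358.86
  Mar: +$456.45 − $1,640.28 → -$824.97
  Apr: +$456.45 − $1,457.28 → -$1,825.80
  May: +$456.45 → -$1,369.35
  Jun: +$456.45 → -$912.90
  Jul: +$456.45 → -$456.45
  Aug: +$456.45 → $0.00
Lowest trial balance = -$1,825.80 (Apr)
Initial deposit = cushion − low point = $912.90 − (-$1,825.80) = $2,738.70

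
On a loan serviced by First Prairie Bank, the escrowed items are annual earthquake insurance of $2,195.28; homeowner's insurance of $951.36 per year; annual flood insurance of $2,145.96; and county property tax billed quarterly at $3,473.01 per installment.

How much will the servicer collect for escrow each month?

$1,598.72

Earthquake insurance = $2,195.28/yr
Homeowner's insurance = $951.36/yr
Flood insurance = $2,145.96/yr
County property tax = $3,473.01 × 4 = $13,892.04/yr
Yearly total = $19,184.64
Monthly escrow = $19,184.64 ÷ 12 = $1,598.72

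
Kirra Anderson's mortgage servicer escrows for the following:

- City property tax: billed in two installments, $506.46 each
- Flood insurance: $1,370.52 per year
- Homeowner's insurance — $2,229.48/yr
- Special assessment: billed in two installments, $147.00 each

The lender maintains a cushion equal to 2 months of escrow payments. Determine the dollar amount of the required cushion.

$817.82

City property tax: $506.46 × 2 = $1,012.92 annually
Flood insurance: $1,370.52 annually
Homeowner's insurance: $2,229.48 annually
Special assessment: $147.00 × 2 = $294.00 annually
Total per year = $4,906.92
Per month = $4,906.92 / 12 = $408.91
Reserve = 2 × $408.91 = $817.82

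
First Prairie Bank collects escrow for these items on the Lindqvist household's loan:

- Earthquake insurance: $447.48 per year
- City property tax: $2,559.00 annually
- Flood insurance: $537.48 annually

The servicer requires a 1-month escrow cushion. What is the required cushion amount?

$295.33

Earthquake insurance = $447.48/yr
City property tax = $2,559.00/yr
Flood insurance = $537.48/yr
Annual escrow total = $447.48 + $2,559.00 + $537.48 = $3,543.96
Monthly = $3,543.96 ÷ 12 = $295.33
Required cushion = 1 × $295.33 = $295.33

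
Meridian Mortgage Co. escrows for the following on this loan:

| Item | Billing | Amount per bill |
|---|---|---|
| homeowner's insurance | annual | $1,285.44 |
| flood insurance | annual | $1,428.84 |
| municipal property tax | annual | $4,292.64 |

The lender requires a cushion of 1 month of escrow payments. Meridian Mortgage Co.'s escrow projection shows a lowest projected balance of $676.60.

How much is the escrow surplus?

$92.69

Homeowner's insurance = $1,285.44 per year
Flood insurance = $1,428.84 per year
Municipal property tax = $4,292.64 per year
Annual escrow total = $7,006.92
Base monthly escrow = $7,006.92 / 12 = $583.91
Cushion = 1 × $583.91 = $583.91
Excess over cushion: $676.60 − $583.91 = $92.69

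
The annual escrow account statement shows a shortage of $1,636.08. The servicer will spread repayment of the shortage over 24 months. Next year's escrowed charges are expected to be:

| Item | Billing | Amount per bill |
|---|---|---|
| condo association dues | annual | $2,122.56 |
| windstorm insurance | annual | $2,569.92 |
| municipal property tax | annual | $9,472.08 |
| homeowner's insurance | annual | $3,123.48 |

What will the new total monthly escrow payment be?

Condo association dues — $2,122.56 annually
Windstorm insurance — $2,569.92 annually
Municipal property tax — $9,472.08 annually
Homeowner's insurance — $3,123.48 annually
Combined annual = $2,122.56 + $2,569.92 + $9,472.08 + $3,123.48 = $17,288.04
Per month = $17,288.04 / 12 = $1,440.67
Monthly shortage recovery: $1,636.08 / 24 = $68.17
Adjusted monthly = $1,440.67 + $68.17 = $1,508.84

$1,508.84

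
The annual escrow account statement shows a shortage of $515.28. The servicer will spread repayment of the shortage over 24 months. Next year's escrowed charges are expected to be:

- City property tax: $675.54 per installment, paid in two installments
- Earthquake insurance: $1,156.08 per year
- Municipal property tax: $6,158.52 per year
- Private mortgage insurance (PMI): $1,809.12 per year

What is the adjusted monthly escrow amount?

$894.37

City property tax: $675.54 × 2 = $1,351.08 per year
Earthquake insurance: $1,156.08 per year
Municipal property tax: $6,158.52 per year
Private mortgage insurance (PMI): $1,809.12 per year
Total per year = $1,351.08 + $1,156.08 + $6,158.52 + $1,809.12 = $10,474.80
Base monthly escrow = $10,474.80 / 12 = $872.90
Monthly shortage recovery: $515.28 / 24 = $21.47
Adjusted monthly = $872.90 + $21.47 = $894.37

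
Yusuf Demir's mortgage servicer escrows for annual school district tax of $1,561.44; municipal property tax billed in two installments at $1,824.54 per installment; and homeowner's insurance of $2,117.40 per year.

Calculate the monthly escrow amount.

$610.66

School district tax: $1,561.44/yr
Municipal property tax: $1,824.54 × 2 = $3,649.08/yr
Homeowner's insurance: $2,117.40/yr
Total annual escrow = $7,327.92
Monthly = $7,327.92 ÷ 12 = $610.66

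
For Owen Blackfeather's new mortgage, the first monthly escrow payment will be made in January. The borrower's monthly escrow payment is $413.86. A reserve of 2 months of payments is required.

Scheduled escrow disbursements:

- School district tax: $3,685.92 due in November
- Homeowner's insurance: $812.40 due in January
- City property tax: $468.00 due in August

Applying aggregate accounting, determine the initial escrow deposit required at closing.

Cushion = 2 × $413.86 = $827.72
Trial balance (start $0, +$413.86 each month, − disbursements):
  Jan: +$413.86 − $812.40 → -$398.54
  Feb: +$413.86 → $15.32
  Mar: +$413.86 → $429.18
  Apr: +$413.86 → $843.04
  May: +$413.86 → $1,256.90
  Jun: +$413.86 → $1,670.76
  Jul: +$413.86 → $2,084.62
  Aug: +$413.86 − $468.00 → $2,030.48
  Sep: +$413.86 → $2,444.34
  Oct: +$413.86 → $2,858.20
  Nov: +$413.86 − $3,685.92 → -$413.86
  Dec: +$413.86 → $0.00
Lowest trial balance = -$413.86 (Nov)
Initial deposit = cushion − low point = $827.72 − (-$413.86) = $1,241.58

$1,241.58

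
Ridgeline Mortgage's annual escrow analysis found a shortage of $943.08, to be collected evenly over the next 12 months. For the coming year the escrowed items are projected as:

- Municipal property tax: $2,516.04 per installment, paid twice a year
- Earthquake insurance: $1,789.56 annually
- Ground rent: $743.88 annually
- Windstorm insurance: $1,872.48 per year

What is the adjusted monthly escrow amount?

$865.09

Municipal property tax = $2,516.04 × 2 = $5,032.08
Earthquake insurance = $1,789.56
Ground rent = $743.88
Windstorm insurance = $1,872.48
Total per year = $5,032.08 + $1,789.56 + $743.88 + $1,872.48 = $9,438.00
Base monthly escrow = $9,438.00 / 12 = $786.50
Shortage per month = $943.08 ÷ 12 = $78.59
Adjusted monthly = $786.50 + $78.59 = $865.09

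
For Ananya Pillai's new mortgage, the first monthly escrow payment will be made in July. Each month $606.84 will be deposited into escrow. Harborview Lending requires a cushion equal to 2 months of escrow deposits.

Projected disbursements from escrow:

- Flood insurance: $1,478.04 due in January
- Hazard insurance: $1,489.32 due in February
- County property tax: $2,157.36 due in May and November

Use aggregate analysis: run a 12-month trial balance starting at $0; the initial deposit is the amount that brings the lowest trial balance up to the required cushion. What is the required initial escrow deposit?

$1,820.52

Cushion = 2 × $606.84 = $1,213.68
Trial balance (start $0, +$606.84 each month, − disbursements):
  Jul: +$606.84 → $606.84
  Aug: +$606.84 → $1,213.68
  Sep: +$606.84 → $1,820.52
  Oct: +$606.84 → $2,427.36
  Nov: +$606.84 − $2,157.36 → $876.84
  Dec: +$606.84 → $1,483.68
  Jan: +$606.84 − $1,478.04 → $612.48
  Feb: +$606.84 − $1,489.32 → -$270.00
  Mar: +$606.84 → $336.84
  Apr: +$606.84 → $943.68
  May: +$606.84 − $2,157.36 → -$606.84
  Jun: +$606.84 → $0.00
Lowest trial balance = -$606.84 (May)
Initial deposit = cushion − low point = $1,213.68 − (-$606.84) = $1,820.52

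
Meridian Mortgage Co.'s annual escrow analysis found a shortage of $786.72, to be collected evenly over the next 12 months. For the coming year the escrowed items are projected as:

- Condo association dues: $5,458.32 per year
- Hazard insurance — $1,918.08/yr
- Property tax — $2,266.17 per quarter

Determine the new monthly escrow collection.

Condo association dues: $5,458.32/yr
Hazard insurance: $1,918.08/yr
Property tax: $2,266.17 × 4 = $9,064.68/yr
Yearly total = $5,458.32 + $1,918.08 + $9,064.68 = $16,441.08
Monthly = $16,441.08 ÷ 12 = $1,370.09
Shortage spread = $786.72 / 12 = $65.56/mo
New monthly escrow = $1,370.09 + $65.56 = $1,435.65

$1,435.65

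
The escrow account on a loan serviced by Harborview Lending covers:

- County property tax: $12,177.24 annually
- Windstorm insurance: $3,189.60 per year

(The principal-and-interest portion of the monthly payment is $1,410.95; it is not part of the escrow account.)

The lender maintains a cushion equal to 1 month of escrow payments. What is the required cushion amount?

$1,280.57

County property tax = $12,177.24 per year
Windstorm insurance = $3,189.60 per year
Yearly total = $15,366.84
Monthly escrow = $15,366.84 / 12 = $1,280.57
Cushion = 1 × $1,280.57 = $1,280.57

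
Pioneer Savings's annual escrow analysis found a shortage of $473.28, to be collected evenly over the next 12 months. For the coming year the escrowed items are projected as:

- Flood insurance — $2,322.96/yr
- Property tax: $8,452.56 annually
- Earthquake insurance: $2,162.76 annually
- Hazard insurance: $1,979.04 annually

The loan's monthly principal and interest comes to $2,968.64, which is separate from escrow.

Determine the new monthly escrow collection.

$1,282.55

Flood insurance = $2,322.96/yr
Property tax = $8,452.56/yr
Earthquake insurance = $2,162.76/yr
Hazard insurance = $1,979.04/yr
Total per year = $2,322.96 + $8,452.56 + $2,162.76 + $1,979.04 = $14,917.32
Per month = $14,917.32 ÷ 12 = $1,243.11
Shortage per month = $473.28 ÷ 12 = $39.44
New monthly escrow = $1,243.11 + $39.44 = $1,282.55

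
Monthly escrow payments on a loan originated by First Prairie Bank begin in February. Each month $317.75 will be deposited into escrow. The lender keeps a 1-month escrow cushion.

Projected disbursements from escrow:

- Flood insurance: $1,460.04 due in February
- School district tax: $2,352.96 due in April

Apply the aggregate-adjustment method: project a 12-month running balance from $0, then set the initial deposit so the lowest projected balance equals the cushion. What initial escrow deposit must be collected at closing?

$3,177.50

Cushion = 1 × $317.75 = $317.75
Trial balance (start $0, +$317.75 each month, − disbursements):
  Feb: +$317.75 − $1,460.04 → -$1,142.29
  Mar: +$317.75 → -$824.54
  Apr: +$317.75 − $2,352.96 → -$2,859.75
  May: +$317.75 → -$2,542.00
  Jun: +$317.75 → -$2,224.25
  Jul: +$317.75 → -$1,906.50
  Aug: +$317.75 → -$1,588.75
  Sep: +$317.75 → -$1,271.00
  Oct: +$317.75 → -$953.25
  Nov: +$317.75 → -$635.50
  Dec: +$317.75 → -$317.75
  Jan: +$317.75 → $0.00
Lowest trial balance = -$2,859.75 (Apr)
Initial deposit = cushion − low point = $317.75 − (-$2,859.75) = $3,177.50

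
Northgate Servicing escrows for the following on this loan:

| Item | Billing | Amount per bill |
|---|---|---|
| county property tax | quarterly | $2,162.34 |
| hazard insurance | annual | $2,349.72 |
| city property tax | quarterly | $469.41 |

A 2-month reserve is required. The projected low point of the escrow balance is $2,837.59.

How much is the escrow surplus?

County property tax — $2,162.34 × 4 = $8,649.36 annually
Hazard insurance — $2,349.72 annually
City property tax — $469.41 × 4 = $1,877.64 annually
Total annual escrow = $8,649.36 + $2,349.72 + $1,877.64 = $12,876.72
Base monthly escrow = $12,876.72 ÷ 12 = $1,073.06
Required cushion = 2 × $1,073.06 = $2,146.12
Surplus = $2,837.59 − $2,146.12 = $691.47

$691.47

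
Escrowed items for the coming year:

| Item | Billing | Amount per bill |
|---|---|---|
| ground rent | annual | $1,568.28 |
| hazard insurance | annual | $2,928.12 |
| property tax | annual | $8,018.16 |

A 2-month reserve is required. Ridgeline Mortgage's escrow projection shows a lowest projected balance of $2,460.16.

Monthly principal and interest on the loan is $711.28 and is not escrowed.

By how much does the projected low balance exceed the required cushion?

$374.40

Ground rent: $1,568.28
Hazard insurance: $2,928.12
Property tax: $8,018.16
Yearly total = $1,568.28 + $2,928.12 + $8,018.16 = $12,514.56
Monthly = $12,514.56 ÷ 12 = $1,042.88
Required reserve = 2 × $1,042.88 = $2,085.76
Excess over cushion: $2,460.16 − $2,085.76 = $374.40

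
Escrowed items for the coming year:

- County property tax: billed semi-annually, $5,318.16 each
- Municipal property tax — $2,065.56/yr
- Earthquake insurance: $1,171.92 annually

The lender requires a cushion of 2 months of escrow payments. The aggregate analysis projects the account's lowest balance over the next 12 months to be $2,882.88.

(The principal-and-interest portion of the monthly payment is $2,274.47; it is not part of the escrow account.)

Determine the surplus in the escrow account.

County property tax: $5,318.16 × 2 = $10,636.32/yr
Municipal property tax: $2,065.56/yr
Earthquake insurance: $1,171.92/yr
Annual escrow total = $13,873.80
Monthly escrow = $13,873.80 / 12 = $1,156.15
Required cushion = 2 × $1,156.15 = $2,312.30
Surplus = $2,882.88 − $2,312.30 = $570.58

$570.58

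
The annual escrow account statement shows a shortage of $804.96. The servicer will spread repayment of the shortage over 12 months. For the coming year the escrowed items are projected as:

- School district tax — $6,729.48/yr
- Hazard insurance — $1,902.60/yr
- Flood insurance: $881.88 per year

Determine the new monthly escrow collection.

$859.91

School district tax — $6,729.48
Hazard insurance — $1,902.60
Flood insurance — $881.88
Annual escrow total = $6,729.48 + $1,902.60 + $881.88 = $9,513.96
Base monthly escrow = $9,513.96 ÷ 12 = $792.83
Shortage per month = $804.96 / 12 = $67.08
New monthly escrow = $792.83 + $67.08 = $859.91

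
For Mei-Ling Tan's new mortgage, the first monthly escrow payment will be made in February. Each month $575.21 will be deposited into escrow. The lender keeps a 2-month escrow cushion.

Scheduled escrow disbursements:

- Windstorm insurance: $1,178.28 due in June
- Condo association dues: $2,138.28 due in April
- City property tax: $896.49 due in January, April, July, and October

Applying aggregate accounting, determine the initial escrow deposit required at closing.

$2,808.70

Cushion = 2 × $575.21 = $1,150.42
Trial balance (start $0, +$575.21 each month, − disbursements):
  Feb: +$575.21 → $575.21
  Mar: +$575.21 → $1,150.42
  Apr: +$575.21 − $3,034.77 → -$1,309.14
  May: +$575.21 → -$733.93
  Jun: +$575.21 − $1,178.28 → -$1,337.00
  Jul: +$575.21 − $896.49 → -$1,658.28
  Aug: +$575.21 → -$1,083.07
  Sep: +$575.21 → -$507.86
  Oct: +$575.21 − $896.49 → -$829.14
  Nov: +$575.21 → -$253.93
  Dec: +$575.21 → $321.28
  Jan: +$575.21 − $896.49 → $0.00
Lowest trial balance = -$1,658.28 (Jul)
Initial deposit = cushion − low point = $1,150.42 − (-$1,658.28) = $2,808.70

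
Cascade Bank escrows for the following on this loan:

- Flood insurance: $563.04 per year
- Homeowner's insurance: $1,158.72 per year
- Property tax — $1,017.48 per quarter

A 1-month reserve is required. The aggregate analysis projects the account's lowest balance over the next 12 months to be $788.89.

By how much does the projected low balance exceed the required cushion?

Flood insurance — $563.04/yr
Homeowner's insurance — $1,158.72/yr
Property tax — $1,017.48 × 4 = $4,069.92/yr
Yearly total = $563.04 + $1,158.72 + $4,069.92 = $5,791.68
Base monthly escrow = $5,791.68 / 12 = $482.64
Required reserve = 1 × $482.64 = $482.64
Surplus = $788.89 − $482.64 = $306.25

$306.25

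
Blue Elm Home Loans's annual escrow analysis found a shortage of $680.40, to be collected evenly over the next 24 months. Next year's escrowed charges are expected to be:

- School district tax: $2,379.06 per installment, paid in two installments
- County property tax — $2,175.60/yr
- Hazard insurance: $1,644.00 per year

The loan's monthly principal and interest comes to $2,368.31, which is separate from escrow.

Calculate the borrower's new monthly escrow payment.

School district tax = $2,379.06 × 2 = $4,758.12 per year
County property tax = $2,175.60 per year
Hazard insurance = $1,644.00 per year
Annual escrow total = $8,577.72
Base monthly escrow = $8,577.72 ÷ 12 = $714.81
Shortage spread = $680.40 / 24 = $28.35/mo
New monthly escrow = $714.81 + $28.35 = $743.16

$743.16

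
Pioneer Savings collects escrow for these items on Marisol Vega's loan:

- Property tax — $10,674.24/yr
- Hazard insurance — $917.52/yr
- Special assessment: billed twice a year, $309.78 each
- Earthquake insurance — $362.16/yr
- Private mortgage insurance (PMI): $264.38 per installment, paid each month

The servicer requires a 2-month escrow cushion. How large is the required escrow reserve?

Property tax: $10,674.24
Hazard insurance: $917.52
Special assessment: $309.78 × 2 = $619.56
Earthquake insurance: $362.16
Private mortgage insurance (PMI): $264.38 × 12 = $3,172.56
Annual escrow total = $15,746.04
Monthly escrow = $15,746.04 / 12 = $1,312.17
Required cushion = 2 × $1,312.17 = $2,624.34

$2,624.34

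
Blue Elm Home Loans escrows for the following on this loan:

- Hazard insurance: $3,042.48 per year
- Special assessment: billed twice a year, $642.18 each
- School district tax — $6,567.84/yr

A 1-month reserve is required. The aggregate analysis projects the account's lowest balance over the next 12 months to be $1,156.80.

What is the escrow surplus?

$248.91

Hazard insurance — $3,042.48 annually
Special assessment — $642.18 × 2 = $1,284.36 annually
School district tax — $6,567.84 annually
Total per year = $3,042.48 + $1,284.36 + $6,567.84 = $10,894.68
Monthly = $10,894.68 / 12 = $907.89
Required reserve = 1 × $907.89 = $907.89
Surplus = $1,156.80 − $907.89 = $248.91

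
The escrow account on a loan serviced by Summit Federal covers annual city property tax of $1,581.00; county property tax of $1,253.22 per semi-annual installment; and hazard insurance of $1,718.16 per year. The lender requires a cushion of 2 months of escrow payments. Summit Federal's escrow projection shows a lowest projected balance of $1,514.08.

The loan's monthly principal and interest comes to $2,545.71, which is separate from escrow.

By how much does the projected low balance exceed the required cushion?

City property tax = $1,581.00/yr
County property tax = $1,253.22 × 2 = $2,506.44/yr
Hazard insurance = $1,718.16/yr
Yearly total = $5,805.60
Monthly = $5,805.60 ÷ 12 = $483.80
Required cushion = 2 × $483.80 = $967.60
Surplus = $1,514.08 − $967.60 = $546.48

$546.48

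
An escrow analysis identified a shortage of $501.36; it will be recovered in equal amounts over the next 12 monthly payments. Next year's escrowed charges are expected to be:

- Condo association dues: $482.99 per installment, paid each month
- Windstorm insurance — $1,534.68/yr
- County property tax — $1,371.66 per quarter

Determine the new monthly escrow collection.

Condo association dues — $482.99 × 12 = $5,795.88/yr
Windstorm insurance — $1,534.68/yr
County property tax — $1,371.66 × 4 = $5,486.64/yr
Yearly total = $12,817.20
Per month = $12,817.20 ÷ 12 = $1,068.10
Shortage spread = $501.36 ÷ 12 = $41.78/mo
Adjusted monthly = $1,068.10 + $41.78 = $1,109.88

$1,109.88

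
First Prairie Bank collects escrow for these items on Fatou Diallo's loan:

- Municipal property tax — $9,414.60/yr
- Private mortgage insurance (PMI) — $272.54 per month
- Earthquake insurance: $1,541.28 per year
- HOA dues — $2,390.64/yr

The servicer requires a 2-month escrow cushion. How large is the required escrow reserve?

Municipal property tax — $9,414.60 annually
Private mortgage insurance (PMI) — $272.54 × 12 = $3,270.48 annually
Earthquake insurance — $1,541.28 annually
HOA dues — $2,390.64 annually
Total annual escrow = $9,414.60 + $3,270.48 + $1,541.28 + $2,390.64 = $16,617.00
Monthly escrow = $16,617.00 ÷ 12 = $1,384.75
Required cushion = 2 × $1,384.75 = $2,769.50

$2,769.50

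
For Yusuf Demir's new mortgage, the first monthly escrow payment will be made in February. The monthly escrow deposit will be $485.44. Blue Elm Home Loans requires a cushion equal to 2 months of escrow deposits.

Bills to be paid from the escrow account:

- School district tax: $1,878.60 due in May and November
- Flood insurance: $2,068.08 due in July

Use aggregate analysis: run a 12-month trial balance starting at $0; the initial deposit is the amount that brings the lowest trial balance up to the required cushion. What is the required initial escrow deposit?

Cushion = 2 × $485.44 = $970.88
Trial balance (start $0, +$485.44 each month, − disbursements):
  Feb: +$485.44 → $485.44
  Mar: +$485.44 → $970.88
  Apr: +$485.44 → $1,456.32
  May: +$485.44 − $1,878.60 → $63.16
  Jun: +$485.44 → $548.60
  Jul: +$485.44 − $2,068.08 → -$1,034.04
  Aug: +$485.44 → -$548.60
  Sep: +$485.44 → -$63.16
  Oct: +$485.44 → $422.28
  Nov: +$485.44 − $1,878.60 → -$970.88
  Dec: +$485.44 → -$485.44
  Jan: +$485.44 → $0.00
Lowest trial balance = -$1,034.04 (Jul)
Initial deposit = cushion − low point = $970.88 − (-$1,034.04) = $2,004.92

$2,004.92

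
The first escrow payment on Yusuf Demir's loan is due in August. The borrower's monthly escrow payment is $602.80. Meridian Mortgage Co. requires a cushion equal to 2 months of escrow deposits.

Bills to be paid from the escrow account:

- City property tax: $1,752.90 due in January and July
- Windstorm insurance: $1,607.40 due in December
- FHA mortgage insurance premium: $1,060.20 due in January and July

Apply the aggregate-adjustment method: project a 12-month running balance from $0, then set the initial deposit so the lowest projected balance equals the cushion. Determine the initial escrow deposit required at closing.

Cushion = 2 × $602.80 = $1,205.60
Trial balance (start $0, +$602.80 each month, − disbursements):
  Aug: +$602.80 → $602.80
  Sep: +$602.80 → $1,205.60
  Oct: +$602.80 → $1,808.40
  Nov: +$602.80 → $2,411.20
  Dec: +$602.80 − $1,607.40 → $1,406.60
  Jan: +$602.80 − $2,813.10 → -$803.70
  Feb: +$602.80 → -$200.90
  Mar: +$602.80 → $401.90
  Apr: +$602.80 → $1,004.70
  May: +$602.80 → $1,607.50
  Jun: +$602.80 → $2,210.30
  Jul: +$602.80 − $2,813.10 → $0.00
Lowest trial balance = -$803.70 (Jan)
Initial deposit = cushion − low point = $1,205.60 − (-$803.70) = $2,009.30

$2,009.30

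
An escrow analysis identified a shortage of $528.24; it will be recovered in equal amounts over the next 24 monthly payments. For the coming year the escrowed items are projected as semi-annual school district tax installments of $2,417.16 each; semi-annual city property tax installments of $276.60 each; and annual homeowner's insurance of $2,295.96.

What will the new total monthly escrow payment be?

$662.30

School district tax — $2,417.16 × 2 = $4,834.32 annually
City property tax — $276.60 × 2 = $553.20 annually
Homeowner's insurance — $2,295.96 annually
Total annual escrow = $7,683.48
Monthly = $7,683.48 / 12 = $640.29
Monthly shortage recovery: $528.24 / 24 = $22.01
Adjusted monthly = $640.29 + $22.01 = $662.30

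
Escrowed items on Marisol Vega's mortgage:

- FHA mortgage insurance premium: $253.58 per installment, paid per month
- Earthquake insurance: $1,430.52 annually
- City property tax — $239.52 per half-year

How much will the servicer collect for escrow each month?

$412.71

FHA mortgage insurance premium — $253.58 × 12 = $3,042.96/yr
Earthquake insurance — $1,430.52/yr
City property tax — $239.52 × 2 = $479.04/yr
Annual escrow total = $3,042.96 + $1,430.52 + $479.04 = $4,952.52
Base monthly escrow = $4,952.52 ÷ 12 = $412.71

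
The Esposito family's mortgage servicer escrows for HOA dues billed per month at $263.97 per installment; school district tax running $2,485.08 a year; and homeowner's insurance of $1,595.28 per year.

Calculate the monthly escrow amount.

$604.00

HOA dues = $263.97 × 12 = $3,167.64 per year
School district tax = $2,485.08 per year
Homeowner's insurance = $1,595.28 per year
Total per year = $3,167.64 + $2,485.08 + $1,595.28 = $7,248.00
Base monthly escrow = $7,248.00 ÷ 12 = $604.00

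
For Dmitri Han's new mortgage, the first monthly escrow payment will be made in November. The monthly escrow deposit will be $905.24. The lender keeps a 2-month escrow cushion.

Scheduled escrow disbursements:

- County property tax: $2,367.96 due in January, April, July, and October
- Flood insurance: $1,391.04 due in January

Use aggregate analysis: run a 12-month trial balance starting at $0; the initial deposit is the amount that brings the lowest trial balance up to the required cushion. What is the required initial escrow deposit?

$2,853.76

Cushion = 2 × $905.24 = $1,810.48
Trial balance (start $0, +$905.24 each month, − disbursements):
  Nov: +$905.24 → $905.24
  Dec: +$905.24 → $1,810.48
  Jan: +$905.24 − $3,759.00 → -$1,043.28
  Feb: +$905.24 → -$138.04
  Mar: +$905.24 → $767.20
  Apr: +$905.24 − $2,367.96 → -$695.52
  May: +$905.24 → $209.72
  Jun: +$905.24 → $1,114.96
  Jul: +$905.24 − $2,367.96 → -$347.76
  Aug: +$905.24 → $557.48
  Sep: +$905.24 → $1,462.72
  Oct: +$905.24 − $2,367.96 → $0.00
Lowest trial balance = -$1,043.28 (Jan)
Initial deposit = cushion − low point = $1,810.48 − (-$1,043.28) = $2,853.76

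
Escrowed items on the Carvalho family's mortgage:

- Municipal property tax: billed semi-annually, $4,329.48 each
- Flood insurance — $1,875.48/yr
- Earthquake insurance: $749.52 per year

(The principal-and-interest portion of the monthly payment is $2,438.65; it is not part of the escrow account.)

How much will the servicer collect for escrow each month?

Municipal property tax = $4,329.48 × 2 = $8,658.96
Flood insurance = $1,875.48
Earthquake insurance = $749.52
Combined annual = $11,283.96
Per month = $11,283.96 / 12 = $940.33

$940.33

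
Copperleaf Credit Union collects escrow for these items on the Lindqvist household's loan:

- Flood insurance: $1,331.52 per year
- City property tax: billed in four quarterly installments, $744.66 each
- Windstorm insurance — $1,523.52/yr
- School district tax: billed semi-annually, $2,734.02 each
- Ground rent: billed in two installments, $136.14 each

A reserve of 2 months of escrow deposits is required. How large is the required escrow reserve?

$1,929.00

Flood insurance: $1,331.52
City property tax: $744.66 × 4 = $2,978.64
Windstorm insurance: $1,523.52
School district tax: $2,734.02 × 2 = $5,468.04
Ground rent: $136.14 × 2 = $272.28
Total annual escrow = $1,331.52 + $2,978.64 + $1,523.52 + $5,468.04 + $272.28 = $11,574.00
Monthly = $11,574.00 / 12 = $964.50
Cushion = 2 × $964.50 = $1,929.00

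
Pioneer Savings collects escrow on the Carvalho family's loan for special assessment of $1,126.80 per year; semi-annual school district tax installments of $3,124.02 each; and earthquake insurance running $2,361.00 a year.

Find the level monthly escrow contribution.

$811.32

Special assessment — $1,126.80 per year
School district tax — $3,124.02 × 2 = $6,248.04 per year
Earthquake insurance — $2,361.00 per year
Total per year = $9,735.84
Per month = $9,735.84 / 12 = $811.32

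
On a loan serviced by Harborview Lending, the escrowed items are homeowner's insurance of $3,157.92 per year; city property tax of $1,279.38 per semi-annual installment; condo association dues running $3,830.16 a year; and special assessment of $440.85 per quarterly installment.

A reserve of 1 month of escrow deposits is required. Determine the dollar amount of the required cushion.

Homeowner's insurance — $3,157.92 annually
City property tax — $1,279.38 × 2 = $2,558.76 annually
Condo association dues — $3,830.16 annually
Special assessment — $440.85 × 4 = $1,763.40 annually
Total annual escrow = $3,157.92 + $2,558.76 + $3,830.16 + $1,763.40 = $11,310.24
Per month = $11,310.24 / 12 = $942.52
Cushion = 1 × $942.52 = $942.52

$942.52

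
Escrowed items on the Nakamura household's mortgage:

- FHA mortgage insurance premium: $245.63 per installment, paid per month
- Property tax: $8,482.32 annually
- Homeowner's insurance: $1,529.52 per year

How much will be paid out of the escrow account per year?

FHA mortgage insurance premium — $245.63 × 12 = $2,947.56
Property tax — $8,482.32
Homeowner's insurance — $1,529.52
Combined annual = $12,959.40

$12,959.40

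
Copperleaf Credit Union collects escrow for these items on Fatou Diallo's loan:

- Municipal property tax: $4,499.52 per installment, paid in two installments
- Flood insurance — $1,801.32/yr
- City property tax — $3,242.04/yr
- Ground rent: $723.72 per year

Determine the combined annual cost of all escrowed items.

Municipal property tax: $4,499.52 × 2 = $8,999.04 annually
Flood insurance: $1,801.32 annually
City property tax: $3,242.04 annually
Ground rent: $723.72 annually
Annual escrow total = $8,999.04 + $1,801.32 + $3,242.04 + $723.72 = $14,766.12

$14,766.12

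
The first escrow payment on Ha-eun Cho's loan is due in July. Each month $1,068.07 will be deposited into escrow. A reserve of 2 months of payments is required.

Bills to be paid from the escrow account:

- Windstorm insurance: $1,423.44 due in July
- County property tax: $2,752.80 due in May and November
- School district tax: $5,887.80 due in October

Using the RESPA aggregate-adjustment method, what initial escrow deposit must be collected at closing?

Cushion = 2 × $1,068.07 = $2,136.14
Trial balance (start $0, +$1,068.07 each month, − disbursements):
  Jul: +$1,068.07 − $1,423.44 → -$355.37
  Aug: +$1,068.07 → $712.70
  Sep: +$1,068.07 → $1,780.77
  Oct: +$1,068.07 − $5,887.80 → -$3,038.96
  Nov: +$1,068.07 − $2,752.80 → -$4,723.69
  Dec: +$1,068.07 → -$3,655.62
  Jan: +$1,068.07 → -$2,587.55
  Feb: +$1,068.07 → -$1,519.48
  Mar: +$1,068.07 → -$451.41
  Apr: +$1,068.07 → $616.66
  May: +$1,068.07 − $2,752.80 → -$1,068.07
  Jun: +$1,068.07 → $0.00
Lowest trial balance = -$4,723.69 (Nov)
Initial deposit = cushion − low point = $2,136.14 − (-$4,723.69) = $6,859.83

$6,859.83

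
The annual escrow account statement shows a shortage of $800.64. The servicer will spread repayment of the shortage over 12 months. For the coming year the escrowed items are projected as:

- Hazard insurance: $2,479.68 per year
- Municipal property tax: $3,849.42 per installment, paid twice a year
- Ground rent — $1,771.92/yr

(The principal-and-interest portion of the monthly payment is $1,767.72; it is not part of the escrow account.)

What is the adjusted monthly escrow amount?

Hazard insurance = $2,479.68 per year
Municipal property tax = $3,849.42 × 2 = $7,698.84 per year
Ground rent = $1,771.92 per year
Annual escrow total = $11,950.44
Per month = $11,950.44 ÷ 12 = $995.87
Monthly shortage recovery: $800.64 / 12 = $66.72
New monthly escrow = $995.87 + $66.72 = $1,062.59

$1,062.59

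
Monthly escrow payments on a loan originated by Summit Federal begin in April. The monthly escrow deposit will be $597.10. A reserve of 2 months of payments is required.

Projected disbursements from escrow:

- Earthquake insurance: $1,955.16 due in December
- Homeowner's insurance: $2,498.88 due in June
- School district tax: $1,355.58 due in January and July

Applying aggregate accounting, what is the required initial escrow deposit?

Cushion = 2 × $597.10 = $1,194.20
Trial balance (start $0, +$597.10 each month, − disbursements):
  Apr: +$597.10 → $597.10
  May: +$597.10 → $1,194.20
  Jun: +$597.10 − $2,498.88 → -$707.58
  Jul: +$597.10 − $1,355.58 → -$1,466.06
  Aug: +$597.10 → -$868.96
  Sep: +$597.10 → -$271.86
  Oct: +$597.10 → $325.24
  Nov: +$597.10 → $922.34
  Dec: +$597.10 − $1,955.16 → -$435.72
  Jan: +$597.10 − $1,355.58 → -$1,194.20
  Feb: +$597.10 → -$597.10
  Mar: +$597.10 → $0.00
Lowest trial balance = -$1,466.06 (Jul)
Initial deposit = cushion − low point = $1,194.20 − (-$1,466.06) = $2,660.26

$2,660.26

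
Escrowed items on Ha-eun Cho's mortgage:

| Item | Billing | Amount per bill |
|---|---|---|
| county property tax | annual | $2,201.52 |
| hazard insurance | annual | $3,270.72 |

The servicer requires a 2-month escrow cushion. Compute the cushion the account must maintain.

$912.04

County property tax — $2,201.52
Hazard insurance — $3,270.72
Combined annual = $2,201.52 + $3,270.72 = $5,472.24
Monthly = $5,472.24 / 12 = $456.02
Required cushion = 2 × $456.02 = $912.04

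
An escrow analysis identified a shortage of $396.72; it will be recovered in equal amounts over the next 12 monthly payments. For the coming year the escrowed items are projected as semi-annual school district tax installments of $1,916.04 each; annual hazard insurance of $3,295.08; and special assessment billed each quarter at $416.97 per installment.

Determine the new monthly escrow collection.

$765.98

School district tax: $1,916.04 × 2 = $3,832.08/yr
Hazard insurance: $3,295.08/yr
Special assessment: $416.97 × 4 = $1,667.88/yr
Combined annual = $8,795.04
Monthly escrow = $8,795.04 / 12 = $732.92
Monthly shortage recovery: $396.72 / 12 = $33.06
Adjusted monthly = $732.92 + $33.06 = $765.98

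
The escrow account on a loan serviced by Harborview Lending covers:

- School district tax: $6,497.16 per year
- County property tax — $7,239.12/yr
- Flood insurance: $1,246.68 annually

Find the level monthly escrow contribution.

$1,248.58

School district tax: $6,497.16
County property tax: $7,239.12
Flood insurance: $1,246.68
Total per year = $14,982.96
Monthly = $14,982.96 ÷ 12 = $1,248.58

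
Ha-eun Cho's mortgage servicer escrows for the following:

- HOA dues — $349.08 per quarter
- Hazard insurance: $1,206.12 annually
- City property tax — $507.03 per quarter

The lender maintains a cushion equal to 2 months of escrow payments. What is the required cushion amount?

$771.76

HOA dues — $349.08 × 4 = $1,396.32
Hazard insurance — $1,206.12
City property tax — $507.03 × 4 = $2,028.12
Combined annual = $1,396.32 + $1,206.12 + $2,028.12 = $4,630.56
Monthly escrow = $4,630.56 / 12 = $385.88
Required cushion = 2 × $385.88 = $771.76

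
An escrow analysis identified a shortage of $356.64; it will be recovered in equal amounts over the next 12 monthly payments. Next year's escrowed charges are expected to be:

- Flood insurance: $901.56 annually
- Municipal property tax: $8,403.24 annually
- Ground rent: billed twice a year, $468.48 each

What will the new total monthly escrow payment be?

Flood insurance: $901.56 annually
Municipal property tax: $8,403.24 annually
Ground rent: $468.48 × 2 = $936.96 annually
Total annual escrow = $10,241.76
Monthly escrow = $10,241.76 / 12 = $853.48
Monthly shortage recovery: $356.64 ÷ 12 = $29.72
New monthly escrow = $853.48 + $29.72 = $883.20

$883.20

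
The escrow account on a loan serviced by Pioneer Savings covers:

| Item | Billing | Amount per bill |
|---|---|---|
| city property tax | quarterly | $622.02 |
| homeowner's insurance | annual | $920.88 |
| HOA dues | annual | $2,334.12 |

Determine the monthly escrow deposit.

$478.59

City property tax: $622.02 × 4 = $2,488.08/yr
Homeowner's insurance: $920.88/yr
HOA dues: $2,334.12/yr
Combined annual = $5,743.08
Base monthly escrow = $5,743.08 ÷ 12 = $478.59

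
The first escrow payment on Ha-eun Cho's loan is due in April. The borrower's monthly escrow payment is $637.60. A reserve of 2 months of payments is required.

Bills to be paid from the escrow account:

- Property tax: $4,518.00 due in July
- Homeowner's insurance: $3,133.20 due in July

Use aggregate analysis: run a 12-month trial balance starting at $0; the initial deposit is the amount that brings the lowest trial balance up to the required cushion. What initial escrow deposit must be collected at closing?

Cushion = 2 × $637.60 = $1,275.20
Trial balance (start $0, +$637.60 each month, − disbursements):
  Apr: +$637.60 → $637.60
  May: +$637.60 → $1,275.20
  Jun: +$637.60 → $1,912.80
  Jul: +$637.60 − $7,651.20 → -$5,100.80
  Aug: +$637.60 → -$4,463.20
  Sep: +$637.60 → -$3,825.60
  Oct: +$637.60 → -$3,188.00
  Nov: +$637.60 → -$2,550.40
  Dec: +$637.60 → -$1,912.80
  Jan: +$637.60 → -$1,275.20
  Feb: +$637.60 → -$637.60
  Mar: +$637.60 → $0.00
Lowest trial balance = -$5,100.80 (Jul)
Initial deposit = cushion − low point = $1,275.20 − (-$5,100.80) = $6,376.00

$6,376.00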